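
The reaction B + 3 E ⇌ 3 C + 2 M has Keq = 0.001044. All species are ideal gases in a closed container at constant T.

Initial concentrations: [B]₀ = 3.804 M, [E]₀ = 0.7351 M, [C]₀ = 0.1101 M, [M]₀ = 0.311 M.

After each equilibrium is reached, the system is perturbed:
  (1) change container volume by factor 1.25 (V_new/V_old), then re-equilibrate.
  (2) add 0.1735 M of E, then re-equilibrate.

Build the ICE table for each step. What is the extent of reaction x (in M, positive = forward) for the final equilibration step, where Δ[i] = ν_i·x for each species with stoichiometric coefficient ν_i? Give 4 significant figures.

x = 0.0116 M

Q₀ = 8.5429e-05 vs Keq = 0.001044 ⇒ Q<K, forward
Step 1:
                    B           E           C           M
  I             3.804      0.7351      0.1101       0.311
  C          -0.02941    -0.08822     0.08822     0.05881
  E             3.775      0.6469      0.1983      0.3698
  solve Keq expr → x = 0.02941; check Q = 0.001044
Then change container volume by factor 1.25 (V_new/V_old).
Step 2:
                    B           E           C           M
  I              3.02      0.5175      0.1587      0.2958
  C         -0.002575   -0.007726    0.007726    0.005151
  E             3.017      0.5098      0.1664       0.301
  solve Keq expr → x = 0.002575; check Q = 0.001044
Then add 0.1735 M of E.
Step 3:
                    B           E           C           M
  I             3.017      0.6833      0.1664       0.301
  C           -0.0116    -0.03479     0.03479      0.0232
  E             3.006      0.6485      0.2012      0.3242
  solve Keq expr → x = 0.0116; check Q = 0.001044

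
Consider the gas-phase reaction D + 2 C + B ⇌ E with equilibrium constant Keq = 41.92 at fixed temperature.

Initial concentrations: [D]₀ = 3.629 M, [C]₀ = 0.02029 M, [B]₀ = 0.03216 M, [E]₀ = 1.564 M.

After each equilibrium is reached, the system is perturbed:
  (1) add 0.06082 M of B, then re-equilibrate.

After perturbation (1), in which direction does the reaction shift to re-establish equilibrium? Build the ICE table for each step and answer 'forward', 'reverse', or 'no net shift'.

Direction: forward

Q₀ = 3.2551e+04 vs Keq = 41.92 ⇒ Q>K, reverse
Step 1:
                   D          C          B          E
  init         3.629    0.02029    0.03216      1.564
  Δ           0.1151     0.2301     0.1151    -0.1151
  eq           3.744     0.2504     0.1472      1.449
  solve Keq expr → x = -0.1151; check Q = 41.92
Then add 0.06082 M of B.
Step 2:
                   D          C          B          E
  init         3.744     0.2504      0.208      1.449
  Δ         -0.01506   -0.03012   -0.01506    0.01506
  eq           3.729     0.2203      0.193      1.464
  solve Keq expr → x = 0.01506; check Q = 41.92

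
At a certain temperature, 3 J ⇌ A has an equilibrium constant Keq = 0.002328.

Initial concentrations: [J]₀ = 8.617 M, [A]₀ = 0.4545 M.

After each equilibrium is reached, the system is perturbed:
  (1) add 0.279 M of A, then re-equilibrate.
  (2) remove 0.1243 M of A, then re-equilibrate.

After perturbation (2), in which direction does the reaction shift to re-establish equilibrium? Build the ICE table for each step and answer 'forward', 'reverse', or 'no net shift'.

Q₀ = 7.1034e-04 vs Keq = 0.002328 ⇒ Q<K, forward
Step 1:
                  J         A
  init        8.617    0.4545
  Δ          -1.334    0.4447
  eq          7.283    0.8992
  solve Keq expr → x = 0.4447; check Q = 0.002328
Then add 0.279 M of A.
Step 2:
                  J         A
  init        7.283     1.178
  Δ          0.3855   -0.1285
  eq          7.668      1.05
  solve Keq expr → x = -0.1285; check Q = 0.002328
Then remove 0.1243 M of A.
Step 3:
                  J         A
  init        7.668    0.9254
  Δ         -0.1691   0.05637
  eq          7.499    0.9818
  solve Keq expr → x = 0.05637; check Q = 0.002328

Direction: forward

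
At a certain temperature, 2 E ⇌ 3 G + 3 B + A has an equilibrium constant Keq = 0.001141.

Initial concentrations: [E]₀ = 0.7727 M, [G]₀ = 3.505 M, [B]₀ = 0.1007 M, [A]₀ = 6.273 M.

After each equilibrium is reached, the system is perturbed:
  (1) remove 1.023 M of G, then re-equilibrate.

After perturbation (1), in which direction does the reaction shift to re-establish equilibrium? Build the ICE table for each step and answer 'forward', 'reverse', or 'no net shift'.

Q₀ = 0.462 vs Keq = 0.001141 ⇒ Q>K, reverse
Step 1:
                    E           G           B           A
  I            0.7727       3.505      0.1007       6.273
  C           0.05736    -0.08604    -0.08604    -0.02868
  E            0.8301       3.419     0.01466       6.244
  solve Keq expr → x = -0.02868; check Q = 0.001141
Then remove 1.023 M of G.
Step 2:
                    E           G           B           A
  I            0.8301       2.396     0.01466       6.244
  C          -0.00409    0.006135    0.006135    0.002045
  E             0.826       2.402     0.02079       6.246
  solve Keq expr → x = 0.002045; check Q = 0.001141

Direction: forward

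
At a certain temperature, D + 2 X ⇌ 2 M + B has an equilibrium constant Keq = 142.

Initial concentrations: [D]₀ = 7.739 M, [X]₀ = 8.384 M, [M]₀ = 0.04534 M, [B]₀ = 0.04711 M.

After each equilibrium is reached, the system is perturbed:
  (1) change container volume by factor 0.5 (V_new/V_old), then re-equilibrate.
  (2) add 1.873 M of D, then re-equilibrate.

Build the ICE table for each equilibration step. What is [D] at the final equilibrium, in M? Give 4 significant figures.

[D]_eq = 9.564 M

Q₀ = 1.7803e-07 vs Keq = 142 ⇒ Q<K, forward
Step 1:
                   D          X          M          B
  init         7.739      8.384    0.04534    0.04711
  Δ           -3.864     -7.729      7.729      3.864
  eq           3.875     0.6554      7.774      3.911
  solve Keq expr → x = 3.864; check Q = 142
Then change container volume by factor 0.5 (V_new/V_old).
Step 2:
                   D          X          M          B
  init         7.749      1.311      15.55      7.823
  Δ                0          0          0          0
  eq           7.749      1.311      15.55      7.823
  solve Keq expr → x = 0; check Q = 142
Then add 1.873 M of D.
Step 3:
                   D          X          M          B
  init         9.622      1.311      15.55      7.823
  Δ         -0.05875    -0.1175     0.1175    0.05875
  eq           9.564      1.193      15.67      7.882
  solve Keq expr → x = 0.05875; check Q = 142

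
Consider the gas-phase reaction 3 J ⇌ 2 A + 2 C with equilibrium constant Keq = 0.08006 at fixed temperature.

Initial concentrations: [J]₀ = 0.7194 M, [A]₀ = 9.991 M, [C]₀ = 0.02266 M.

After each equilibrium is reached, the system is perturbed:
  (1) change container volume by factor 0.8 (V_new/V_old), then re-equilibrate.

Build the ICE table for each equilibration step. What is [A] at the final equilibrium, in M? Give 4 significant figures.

[A]_eq = 12.48 M

Q₀ = 0.1377 vs Keq = 0.08006 ⇒ Q>K, reverse
Step 1:
                   J          A          C
  init        0.7194      9.991    0.02266
  Δ         0.007642  -0.005095  -0.005095
  eq           0.727      9.986    0.01757
  solve Keq expr → x = -0.002547; check Q = 0.08006
Then change container volume by factor 0.8 (V_new/V_old).
Step 2:
                   J          A          C
  init        0.9088      12.48    0.02196
  Δ         0.003311  -0.002207  -0.002207
  eq          0.9121      12.48    0.01975
  solve Keq expr → x = -0.001104; check Q = 0.08006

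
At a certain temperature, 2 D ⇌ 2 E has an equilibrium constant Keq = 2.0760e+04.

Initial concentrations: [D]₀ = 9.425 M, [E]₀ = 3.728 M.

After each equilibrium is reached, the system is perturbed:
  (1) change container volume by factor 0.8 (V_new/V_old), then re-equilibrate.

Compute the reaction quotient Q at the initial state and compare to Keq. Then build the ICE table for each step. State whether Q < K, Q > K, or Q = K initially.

Q₀ = 0.1565; Q < K (proceeds forward)

Q₀ = 0.1565 vs Keq = 2.0760e+04 ⇒ Q<K, forward
Step 1:
                  D         E
  I           9.425     3.728
  C          -9.334     9.334
  E         0.09066     13.06
  solve Keq expr → x = 4.667; check Q = 2.0760e+04
Then change container volume by factor 0.8 (V_new/V_old).
Step 2:
                  D         E
  I          0.1133     16.33
  C               0         0
  E          0.1133     16.33
  solve Keq expr → x = 0; check Q = 2.0760e+04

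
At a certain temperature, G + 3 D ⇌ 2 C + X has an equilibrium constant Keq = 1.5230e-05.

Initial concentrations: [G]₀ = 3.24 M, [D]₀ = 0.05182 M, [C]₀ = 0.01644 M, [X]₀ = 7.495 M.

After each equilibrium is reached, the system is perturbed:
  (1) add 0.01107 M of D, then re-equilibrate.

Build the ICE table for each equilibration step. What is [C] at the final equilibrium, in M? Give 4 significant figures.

[C]_eq = 6.6476e-05 M

Q₀ = 4.493 vs Keq = 1.5230e-05 ⇒ Q>K, reverse
Step 1:
                   G          D          C          X
  I             3.24    0.05182    0.01644      7.495
  C         0.008193    0.02458   -0.01639  -0.008193
  E            3.248     0.0764 5.4281e-05      7.487
  solve Keq expr → x = -0.008193; check Q = 1.5230e-05
Then add 0.01107 M of D.
Step 2:
                   G          D          C          X
  I            3.248    0.08747 5.4281e-05      7.487
  C       -6.0973e-06 -1.8292e-05 1.2195e-05 6.0973e-06
  E            3.248    0.08745 6.6476e-05      7.487
  solve Keq expr → x = 6.0973e-06; check Q = 1.5230e-05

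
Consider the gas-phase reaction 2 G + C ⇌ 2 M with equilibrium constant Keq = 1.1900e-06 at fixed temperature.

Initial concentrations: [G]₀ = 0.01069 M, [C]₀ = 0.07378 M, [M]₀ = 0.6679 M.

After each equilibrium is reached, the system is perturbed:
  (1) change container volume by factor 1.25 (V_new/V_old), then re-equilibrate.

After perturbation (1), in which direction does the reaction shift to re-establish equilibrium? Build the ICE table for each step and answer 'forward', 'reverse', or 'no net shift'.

Direction: reverse

Q₀ = 5.2909e+04 vs Keq = 1.1900e-06 ⇒ Q>K, reverse
Step 1:
                  G         C         M
  Initial   0.01069   0.07378    0.6679
  Change     0.6674    0.3337   -0.6674
  Equil      0.6781    0.4075 4.7221e-04
  solve Keq expr → x = -0.3337; check Q = 1.1900e-06
Then change container volume by factor 1.25 (V_new/V_old).
Step 2:
                  G         C         M
  Initial    0.5425     0.326 3.7777e-04
  Change  3.9847e-05 1.9924e-05 -3.9847e-05
  Equil      0.5425     0.326 3.3792e-04
  solve Keq expr → x = -1.9924e-05; check Q = 1.1900e-06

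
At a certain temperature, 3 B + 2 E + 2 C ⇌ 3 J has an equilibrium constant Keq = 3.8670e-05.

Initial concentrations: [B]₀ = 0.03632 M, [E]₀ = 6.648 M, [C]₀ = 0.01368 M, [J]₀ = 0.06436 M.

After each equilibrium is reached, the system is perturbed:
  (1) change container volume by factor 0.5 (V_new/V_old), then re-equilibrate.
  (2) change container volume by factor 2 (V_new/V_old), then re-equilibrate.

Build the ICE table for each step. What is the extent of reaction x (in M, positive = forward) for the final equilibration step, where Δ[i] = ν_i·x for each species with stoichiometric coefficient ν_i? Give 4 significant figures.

x = -8.1137e-04 M

Q₀ = 672.8 vs Keq = 3.8670e-05 ⇒ Q>K, reverse
Step 1:
                    B           E           C           J
  Initial     0.03632       6.648     0.01368     0.06436
  Change      0.06263     0.04176     0.04176    -0.06263
  Equil       0.09895        6.69     0.05544    0.001727
  solve Keq expr → x = -0.02088; check Q = 3.8670e-05
Then change container volume by factor 0.5 (V_new/V_old).
Step 2:
                    B           E           C           J
  Initial      0.1979       13.38      0.1109    0.003454
  Change    -0.004868   -0.003245   -0.003245    0.004868
  Equil         0.193       13.38      0.1076    0.008323
  solve Keq expr → x = 0.001623; check Q = 3.8670e-05
Then change container volume by factor 2 (V_new/V_old).
Step 3:
                    B           E           C           J
  Initial     0.09652       6.688     0.05381    0.004161
  Change     0.002434    0.001623    0.001623   -0.002434
  Equil       0.09895        6.69     0.05544    0.001727
  solve Keq expr → x = -8.1137e-04; check Q = 3.8670e-05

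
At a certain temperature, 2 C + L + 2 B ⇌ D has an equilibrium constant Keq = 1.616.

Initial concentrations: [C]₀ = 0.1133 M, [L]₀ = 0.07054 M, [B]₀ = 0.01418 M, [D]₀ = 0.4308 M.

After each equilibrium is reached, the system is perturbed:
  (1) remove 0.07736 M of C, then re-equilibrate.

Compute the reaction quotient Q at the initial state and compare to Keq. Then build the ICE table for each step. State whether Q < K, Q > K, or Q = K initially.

Q₀ = 2.3661e+06 vs Keq = 1.616 ⇒ Q>K, reverse
Step 1:
                  C         L         B         D
  init       0.1133   0.07054   0.01418    0.4308
  Δ          0.6115    0.3057    0.6115   -0.3057
  eq         0.7248    0.3763    0.6257    0.1251
  solve Keq expr → x = -0.3057; check Q = 1.616
Then remove 0.07736 M of C.
Step 2:
                  C         L         B         D
  init       0.6474    0.3763    0.6257    0.1251
  Δ         0.01935  0.009676   0.01935 -0.009676
  eq         0.6668     0.386     0.645    0.1154
  solve Keq expr → x = -0.009676; check Q = 1.616

Q₀ = 2.3661e+06; Q > K (proceeds reverse)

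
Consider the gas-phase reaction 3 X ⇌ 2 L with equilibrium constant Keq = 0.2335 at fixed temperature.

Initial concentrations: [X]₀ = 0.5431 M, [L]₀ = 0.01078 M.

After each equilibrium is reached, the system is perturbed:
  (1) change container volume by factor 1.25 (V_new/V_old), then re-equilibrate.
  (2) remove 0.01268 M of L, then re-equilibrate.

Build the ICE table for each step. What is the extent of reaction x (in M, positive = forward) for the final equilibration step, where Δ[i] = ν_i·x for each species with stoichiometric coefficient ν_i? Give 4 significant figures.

x = 0.003945 M

Q₀ = 7.2543e-04 vs Keq = 0.2335 ⇒ Q<K, forward
Step 1:
                    X           L
  I            0.5431     0.01078
  C           -0.1574       0.105
  E            0.3857      0.1157
  solve Keq expr → x = 0.05248; check Q = 0.2335
Then change container volume by factor 1.25 (V_new/V_old).
Step 2:
                    X           L
  I            0.3085     0.09259
  C          0.009116   -0.006077
  E            0.3177     0.08651
  solve Keq expr → x = -0.003039; check Q = 0.2335
Then remove 0.01268 M of L.
Step 3:
                    X           L
  I            0.3177     0.07383
  C          -0.01184     0.00789
  E            0.3058     0.08172
  solve Keq expr → x = 0.003945; check Q = 0.2335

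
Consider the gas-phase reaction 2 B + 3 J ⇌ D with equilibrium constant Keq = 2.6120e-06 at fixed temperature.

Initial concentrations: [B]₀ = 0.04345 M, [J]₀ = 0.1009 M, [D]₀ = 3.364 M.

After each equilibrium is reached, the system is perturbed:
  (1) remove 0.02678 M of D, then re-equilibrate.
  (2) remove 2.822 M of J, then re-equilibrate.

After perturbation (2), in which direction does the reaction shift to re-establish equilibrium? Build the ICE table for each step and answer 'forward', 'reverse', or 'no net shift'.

Direction: reverse

Q₀ = 1.7346e+06 vs Keq = 2.6120e-06 ⇒ Q>K, reverse
Step 1:
                  B         J         D
  Initial   0.04345    0.1009     3.364
  Change      6.512     9.768    -3.256
  Equil       6.556     9.869    0.1079
  solve Keq expr → x = -3.256; check Q = 2.6120e-06
Then remove 0.02678 M of D.
Step 2:
                  B         J         D
  Initial     6.556     9.869   0.08113
  Change   -0.04609  -0.06914   0.02305
  Equil        6.51       9.8    0.1042
  solve Keq expr → x = 0.02305; check Q = 2.6120e-06
Then remove 2.822 M of J.
Step 3:
                  B         J         D
  Initial      6.51     6.978    0.1042
  Change     0.1238    0.1858  -0.06192
  Equil       6.633     7.164   0.04225
  solve Keq expr → x = -0.06192; check Q = 2.6120e-06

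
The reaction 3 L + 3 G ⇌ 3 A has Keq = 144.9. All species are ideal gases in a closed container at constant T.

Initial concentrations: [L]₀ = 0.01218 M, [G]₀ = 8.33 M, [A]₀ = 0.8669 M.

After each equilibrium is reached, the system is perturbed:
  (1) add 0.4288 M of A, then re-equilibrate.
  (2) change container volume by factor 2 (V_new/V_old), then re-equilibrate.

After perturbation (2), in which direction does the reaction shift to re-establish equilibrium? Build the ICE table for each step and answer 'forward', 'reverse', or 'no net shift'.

Q₀ = 623.8 vs Keq = 144.9 ⇒ Q>K, reverse
Step 1:
                   L          G          A
  Initial    0.01218       8.33     0.8669
  Change    0.007446   0.007446  -0.007446
  Equil      0.01963      8.337     0.8595
  solve Keq expr → x = -0.002482; check Q = 144.9
Then add 0.4288 M of A.
Step 2:
                   L          G          A
  Initial    0.01963      8.337      1.288
  Change    0.009541   0.009541  -0.009541
  Equil      0.02917      8.347      1.279
  solve Keq expr → x = -0.00318; check Q = 144.9
Then change container volume by factor 2 (V_new/V_old).
Step 3:
                   L          G          A
  Initial    0.01458      4.173     0.6394
  Change     0.01386    0.01386   -0.01386
  Equil      0.02844      4.187     0.6255
  solve Keq expr → x = -0.004619; check Q = 144.9

Direction: reverse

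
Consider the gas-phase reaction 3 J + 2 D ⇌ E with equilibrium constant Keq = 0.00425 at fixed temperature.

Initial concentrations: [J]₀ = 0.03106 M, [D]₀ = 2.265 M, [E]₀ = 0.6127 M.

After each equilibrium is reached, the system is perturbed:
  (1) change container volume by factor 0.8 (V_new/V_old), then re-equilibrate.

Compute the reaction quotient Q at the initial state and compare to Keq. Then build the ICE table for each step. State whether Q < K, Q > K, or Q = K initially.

Q₀ = 3986; Q > K (proceeds reverse)

Q₀ = 3986 vs Keq = 0.00425 ⇒ Q>K, reverse
Step 1:
                  J         D         E
  I         0.03106     2.265    0.6127
  C           1.428    0.9521    -0.476
  E           1.459     3.217    0.1367
  solve Keq expr → x = -0.476; check Q = 0.00425
Then change container volume by factor 0.8 (V_new/V_old).
Step 2:
                  J         D         E
  I           1.824     4.021    0.1708
  C         -0.2411   -0.1608   0.08038
  E           1.583     3.861    0.2512
  solve Keq expr → x = 0.08038; check Q = 0.00425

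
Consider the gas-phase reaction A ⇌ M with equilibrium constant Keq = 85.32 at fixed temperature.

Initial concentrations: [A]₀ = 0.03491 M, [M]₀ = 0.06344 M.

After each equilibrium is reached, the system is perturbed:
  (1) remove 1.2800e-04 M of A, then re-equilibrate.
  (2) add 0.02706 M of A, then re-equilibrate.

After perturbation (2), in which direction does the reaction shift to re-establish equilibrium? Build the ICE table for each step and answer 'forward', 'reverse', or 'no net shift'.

Q₀ = 1.817 vs Keq = 85.32 ⇒ Q<K, forward
Step 1:
                  A         M
  I         0.03491   0.06344
  C        -0.03377   0.03377
  E        0.001139   0.09721
  solve Keq expr → x = 0.03377; check Q = 85.32
Then remove 1.2800e-04 M of A.
Step 2:
                  A         M
  I        0.001011   0.09721
  C       1.2652e-04 -1.2652e-04
  E        0.001138   0.09708
  solve Keq expr → x = -1.2652e-04; check Q = 85.32
Then add 0.02706 M of A.
Step 3:
                  A         M
  I          0.0282   0.09708
  C        -0.02675   0.02675
  E        0.001451    0.1238
  solve Keq expr → x = 0.02675; check Q = 85.32

Direction: forward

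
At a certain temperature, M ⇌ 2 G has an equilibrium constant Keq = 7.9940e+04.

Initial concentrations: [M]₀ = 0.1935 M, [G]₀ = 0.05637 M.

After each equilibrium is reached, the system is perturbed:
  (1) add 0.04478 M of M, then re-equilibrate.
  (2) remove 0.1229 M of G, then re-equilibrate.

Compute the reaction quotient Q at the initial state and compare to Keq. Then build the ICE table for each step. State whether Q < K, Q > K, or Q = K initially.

Q₀ = 0.01642 vs Keq = 7.9940e+04 ⇒ Q<K, forward
Step 1:
                  M         G
  Initial    0.1935   0.05637
  Change    -0.1935     0.387
  Equil   2.4590e-06    0.4434
  solve Keq expr → x = 0.1935; check Q = 7.9940e+04
Then add 0.04478 M of M.
Step 2:
                  M         G
  Initial   0.04478    0.4434
  Change   -0.04478   0.08956
  Equil   3.5527e-06    0.5329
  solve Keq expr → x = 0.04478; check Q = 7.9940e+04
Then remove 0.1229 M of G.
Step 3:
                  M         G
  Initial 3.5527e-06      0.41
  Change  -1.4497e-06 2.8993e-06
  Equil   2.1031e-06      0.41
  solve Keq expr → x = 1.4497e-06; check Q = 7.9940e+04

Q₀ = 0.01642; Q < K (proceeds forward)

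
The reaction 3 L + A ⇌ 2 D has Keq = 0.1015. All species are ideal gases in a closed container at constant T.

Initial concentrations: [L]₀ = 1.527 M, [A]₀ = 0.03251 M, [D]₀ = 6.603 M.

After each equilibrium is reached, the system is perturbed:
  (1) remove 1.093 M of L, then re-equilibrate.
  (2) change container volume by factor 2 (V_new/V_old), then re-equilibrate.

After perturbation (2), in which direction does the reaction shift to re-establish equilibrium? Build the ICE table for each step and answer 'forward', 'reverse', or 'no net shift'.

Q₀ = 376.7 vs Keq = 0.1015 ⇒ Q>K, reverse
Step 1:
                    L           A           D
  Initial       1.527     0.03251       6.603
  Change         3.64       1.213      -2.427
  Equil         5.167       1.246       4.176
  solve Keq expr → x = -1.213; check Q = 0.1015
Then remove 1.093 M of L.
Step 2:
                    L           A           D
  Initial       4.074       1.246       4.176
  Change       0.5598      0.1866     -0.3732
  Equil         4.634       1.432       3.803
  solve Keq expr → x = -0.1866; check Q = 0.1015
Then change container volume by factor 2 (V_new/V_old).
Step 3:
                    L           A           D
  Initial       2.317      0.7162       1.902
  Change       0.5898      0.1966     -0.3932
  Equil         2.907      0.9128       1.508
  solve Keq expr → x = -0.1966; check Q = 0.1015

Direction: reverse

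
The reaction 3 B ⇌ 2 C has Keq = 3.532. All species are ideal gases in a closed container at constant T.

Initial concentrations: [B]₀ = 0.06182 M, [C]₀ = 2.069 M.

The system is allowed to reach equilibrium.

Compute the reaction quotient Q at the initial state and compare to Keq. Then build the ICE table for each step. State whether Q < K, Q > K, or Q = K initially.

Q₀ = 1.8119e+04 vs Keq = 3.532 ⇒ Q>K, reverse
Step 1:
                    B           C
  Initial     0.06182       2.069
  Change       0.8097     -0.5398
  Equil        0.8716       1.529
  solve Keq expr → x = -0.2699; check Q = 3.532

Q₀ = 1.8119e+04; Q > K (proceeds reverse)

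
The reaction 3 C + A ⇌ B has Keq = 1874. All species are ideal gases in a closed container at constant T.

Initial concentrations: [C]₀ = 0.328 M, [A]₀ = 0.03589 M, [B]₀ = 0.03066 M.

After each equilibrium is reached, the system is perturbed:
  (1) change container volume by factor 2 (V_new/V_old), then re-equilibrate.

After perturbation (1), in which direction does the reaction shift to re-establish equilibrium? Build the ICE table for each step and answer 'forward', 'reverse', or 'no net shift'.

Direction: reverse

Q₀ = 24.21 vs Keq = 1874 ⇒ Q<K, forward
Step 1:
                    C           A           B
  Initial       0.328     0.03589     0.03066
  Change     -0.09916    -0.03305     0.03305
  Equil        0.2288    0.002837     0.06371
  solve Keq expr → x = 0.03305; check Q = 1874
Then change container volume by factor 2 (V_new/V_old).
Step 2:
                    C           A           B
  Initial      0.1144    0.001418     0.03186
  Change      0.01534    0.005113   -0.005113
  Equil        0.1298    0.006532     0.02674
  solve Keq expr → x = -0.005113; check Q = 1874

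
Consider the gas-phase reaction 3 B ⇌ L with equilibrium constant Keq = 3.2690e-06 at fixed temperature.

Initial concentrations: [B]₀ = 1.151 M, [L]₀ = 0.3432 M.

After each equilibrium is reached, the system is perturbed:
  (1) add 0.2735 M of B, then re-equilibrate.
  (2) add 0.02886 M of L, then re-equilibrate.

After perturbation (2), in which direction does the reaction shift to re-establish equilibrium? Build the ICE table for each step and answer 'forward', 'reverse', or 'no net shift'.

Q₀ = 0.2251 vs Keq = 3.2690e-06 ⇒ Q>K, reverse
Step 1:
                    B           L
  I             1.151      0.3432
  C             1.029     -0.3432
  E              2.18  3.3891e-05
  solve Keq expr → x = -0.3432; check Q = 3.2690e-06
Then add 0.2735 M of B.
Step 2:
                    B           L
  I             2.454  3.3891e-05
  C       -4.3250e-05  1.4417e-05
  E             2.454  4.8308e-05
  solve Keq expr → x = 1.4417e-05; check Q = 3.2690e-06
Then add 0.02886 M of L.
Step 3:
                    B           L
  I             2.454     0.02891
  C           0.08656    -0.02885
  E             2.541  5.3602e-05
  solve Keq expr → x = -0.02885; check Q = 3.2690e-06

Direction: reverse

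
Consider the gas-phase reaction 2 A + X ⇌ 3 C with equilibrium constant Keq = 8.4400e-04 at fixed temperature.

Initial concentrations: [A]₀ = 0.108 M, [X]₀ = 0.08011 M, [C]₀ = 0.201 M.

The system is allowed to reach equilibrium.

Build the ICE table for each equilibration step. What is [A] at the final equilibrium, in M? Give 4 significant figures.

Q₀ = 8.691 vs Keq = 8.4400e-04 ⇒ Q>K, reverse
Step 1:
                    A           X           C
  init          0.108     0.08011       0.201
  Δ            0.1217     0.06085     -0.1826
  eq           0.2297       0.141     0.01845
  solve Keq expr → x = -0.06085; check Q = 8.4400e-04

[A]_eq = 0.2297 M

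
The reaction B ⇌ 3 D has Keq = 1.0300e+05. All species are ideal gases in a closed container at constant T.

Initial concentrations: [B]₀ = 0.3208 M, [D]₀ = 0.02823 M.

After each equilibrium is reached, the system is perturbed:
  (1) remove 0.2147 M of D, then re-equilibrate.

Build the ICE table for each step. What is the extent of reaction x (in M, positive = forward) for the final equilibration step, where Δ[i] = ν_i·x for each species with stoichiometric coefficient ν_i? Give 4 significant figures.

Q₀ = 7.0129e-05 vs Keq = 1.0300e+05 ⇒ Q<K, forward
Step 1:
                   B          D
  Initial     0.3208    0.02823
  Change     -0.3208     0.9624
  Equil   9.4376e-06     0.9906
  solve Keq expr → x = 0.3208; check Q = 1.0300e+05
Then remove 0.2147 M of D.
Step 2:
                   B          D
  Initial 9.4376e-06     0.7759
  Change  -4.9022e-06 1.4707e-05
  Equil   4.5353e-06     0.7759
  solve Keq expr → x = 4.9022e-06; check Q = 1.0300e+05

x = 4.9022e-06 M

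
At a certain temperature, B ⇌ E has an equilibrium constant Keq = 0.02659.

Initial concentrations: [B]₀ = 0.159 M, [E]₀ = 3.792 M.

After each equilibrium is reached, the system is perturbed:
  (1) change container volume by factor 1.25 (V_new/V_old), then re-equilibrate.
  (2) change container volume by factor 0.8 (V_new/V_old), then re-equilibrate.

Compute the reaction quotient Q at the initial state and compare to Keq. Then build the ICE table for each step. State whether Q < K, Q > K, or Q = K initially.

Q₀ = 23.85; Q > K (proceeds reverse)

Q₀ = 23.85 vs Keq = 0.02659 ⇒ Q>K, reverse
Step 1:
                   B          E
  Initial      0.159      3.792
  Change        3.69      -3.69
  Equil        3.849     0.1023
  solve Keq expr → x = -3.69; check Q = 0.02659
Then change container volume by factor 1.25 (V_new/V_old).
Step 2:
                   B          E
  Initial      3.079    0.08187
  Change           0          0
  Equil        3.079    0.08187
  solve Keq expr → x = 0; check Q = 0.02659
Then change container volume by factor 0.8 (V_new/V_old).
Step 3:
                   B          E
  Initial      3.849     0.1023
  Change           0          0
  Equil        3.849     0.1023
  solve Keq expr → x = 0; check Q = 0.02659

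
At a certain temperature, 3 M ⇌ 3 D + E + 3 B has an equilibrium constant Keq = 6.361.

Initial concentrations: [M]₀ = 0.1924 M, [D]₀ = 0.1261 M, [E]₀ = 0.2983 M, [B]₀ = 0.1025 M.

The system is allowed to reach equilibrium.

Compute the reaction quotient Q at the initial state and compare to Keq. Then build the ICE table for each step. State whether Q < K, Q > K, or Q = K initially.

Q₀ = 9.0439e-05; Q < K (proceeds forward)

Q₀ = 9.0439e-05 vs Keq = 6.361 ⇒ Q<K, forward
Step 1:
                  M         D         E         B
  I          0.1924    0.1261    0.2983    0.1025
  C         -0.1631    0.1631   0.05437    0.1631
  E         0.02929    0.2892    0.3527    0.2656
  solve Keq expr → x = 0.05437; check Q = 6.361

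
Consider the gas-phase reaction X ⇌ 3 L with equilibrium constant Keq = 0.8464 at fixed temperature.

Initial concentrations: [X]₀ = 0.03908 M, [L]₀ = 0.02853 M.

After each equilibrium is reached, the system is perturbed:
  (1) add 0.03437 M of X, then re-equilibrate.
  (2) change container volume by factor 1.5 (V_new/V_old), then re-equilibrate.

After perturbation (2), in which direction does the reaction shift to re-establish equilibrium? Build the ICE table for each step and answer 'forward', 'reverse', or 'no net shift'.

Direction: forward

Q₀ = 5.9422e-04 vs Keq = 0.8464 ⇒ Q<K, forward
Step 1:
                    X           L
  Initial     0.03908     0.02853
  Change     -0.03606      0.1082
  Equil      0.003019      0.1367
  solve Keq expr → x = 0.03606; check Q = 0.8464
Then add 0.03437 M of X.
Step 2:
                    X           L
  Initial     0.03739      0.1367
  Change     -0.02579     0.07738
  Equil       0.01159      0.2141
  solve Keq expr → x = 0.02579; check Q = 0.8464
Then change container volume by factor 1.5 (V_new/V_old).
Step 3:
                    X           L
  Initial     0.00773      0.1427
  Change    -0.003483     0.01045
  Equil      0.004247      0.1532
  solve Keq expr → x = 0.003483; check Q = 0.8464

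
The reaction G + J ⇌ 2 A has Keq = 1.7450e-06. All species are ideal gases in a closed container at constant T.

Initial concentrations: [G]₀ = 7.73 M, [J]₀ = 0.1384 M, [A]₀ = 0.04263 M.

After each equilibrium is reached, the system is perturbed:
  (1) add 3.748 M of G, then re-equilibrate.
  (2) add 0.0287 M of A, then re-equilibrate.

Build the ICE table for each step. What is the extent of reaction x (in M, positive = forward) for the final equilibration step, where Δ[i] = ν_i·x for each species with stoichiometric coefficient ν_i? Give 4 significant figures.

x = -0.01431 M

Q₀ = 0.001699 vs Keq = 1.7450e-06 ⇒ Q>K, reverse
Step 1:
                  G         J         A
  I            7.73    0.1384   0.04263
  C         0.02058   0.02058  -0.04116
  E           7.751     0.159  0.001466
  solve Keq expr → x = -0.02058; check Q = 1.7450e-06
Then add 3.748 M of G.
Step 2:
                  G         J         A
  I            11.5     0.159  0.001466
  C       -1.5939e-04 -1.5939e-04 3.1879e-04
  E            11.5    0.1588  0.001785
  solve Keq expr → x = 1.5939e-04; check Q = 1.7450e-06
Then add 0.0287 M of A.
Step 3:
                  G         J         A
  I            11.5    0.1588   0.03049
  C         0.01431   0.01431  -0.02862
  E           11.51    0.1731  0.001865
  solve Keq expr → x = -0.01431; check Q = 1.7450e-06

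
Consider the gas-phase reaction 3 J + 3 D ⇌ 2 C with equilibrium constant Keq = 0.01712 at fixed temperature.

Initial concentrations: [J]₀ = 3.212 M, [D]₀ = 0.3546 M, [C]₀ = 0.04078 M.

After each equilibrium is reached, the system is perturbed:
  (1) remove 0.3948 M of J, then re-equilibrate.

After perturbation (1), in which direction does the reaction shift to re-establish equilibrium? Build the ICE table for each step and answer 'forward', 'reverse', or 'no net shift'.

Q₀ = 0.001126 vs Keq = 0.01712 ⇒ Q<K, forward
Step 1:
                  J         D         C
  init        3.212    0.3546   0.04078
  Δ          -0.088    -0.088   0.05867
  eq          3.124    0.2666   0.09945
  solve Keq expr → x = 0.02933; check Q = 0.01712
Then remove 0.3948 M of J.
Step 2:
                  J         D         C
  init        2.729    0.2666   0.09945
  Δ         0.01548   0.01548  -0.01032
  eq          2.745    0.2821   0.08913
  solve Keq expr → x = -0.005159; check Q = 0.01712

Direction: reverse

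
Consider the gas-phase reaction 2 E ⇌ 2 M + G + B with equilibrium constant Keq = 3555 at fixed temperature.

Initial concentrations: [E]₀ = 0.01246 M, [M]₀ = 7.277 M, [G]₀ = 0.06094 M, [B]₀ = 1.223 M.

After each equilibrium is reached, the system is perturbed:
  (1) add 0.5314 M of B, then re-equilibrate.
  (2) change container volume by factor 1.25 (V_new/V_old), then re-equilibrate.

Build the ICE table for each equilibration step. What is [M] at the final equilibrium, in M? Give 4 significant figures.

[M]_eq = 5.808 M

Q₀ = 2.5421e+04 vs Keq = 3555 ⇒ Q>K, reverse
Step 1:
                  E         M         G         B
  Initial   0.01246     7.277   0.06094     1.223
  Change     0.0181   -0.0181 -0.009048 -0.009048
  Equil     0.03056     7.259   0.05189     1.214
  solve Keq expr → x = -0.009048; check Q = 3555
Then add 0.5314 M of B.
Step 2:
                  E         M         G         B
  Initial   0.03056     7.259   0.05189     1.745
  Change   0.005117 -0.005117 -0.002558 -0.002558
  Equil     0.03567     7.254   0.04933     1.743
  solve Keq expr → x = -0.002558; check Q = 3555
Then change container volume by factor 1.25 (V_new/V_old).
Step 3:
                  E         M         G         B
  Initial   0.02854     5.803   0.03947     1.394
  Change   -0.00496   0.00496   0.00248   0.00248
  Equil     0.02358     5.808   0.04195     1.397
  solve Keq expr → x = 0.00248; check Q = 3555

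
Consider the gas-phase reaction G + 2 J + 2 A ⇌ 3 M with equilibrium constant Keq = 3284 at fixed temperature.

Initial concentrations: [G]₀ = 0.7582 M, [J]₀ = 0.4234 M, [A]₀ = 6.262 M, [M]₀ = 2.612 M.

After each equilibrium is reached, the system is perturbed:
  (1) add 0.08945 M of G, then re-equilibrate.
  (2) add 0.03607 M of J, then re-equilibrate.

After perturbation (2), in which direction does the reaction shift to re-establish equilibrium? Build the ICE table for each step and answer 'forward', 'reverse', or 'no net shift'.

Direction: forward

Q₀ = 3.344 vs Keq = 3284 ⇒ Q<K, forward
Step 1:
                  G         J         A         M
  init       0.7582    0.4234     6.262     2.612
  Δ         -0.2002   -0.4005   -0.4005    0.6007
  eq          0.558   0.02295     5.862     3.213
  solve Keq expr → x = 0.2002; check Q = 3284
Then add 0.08945 M of G.
Step 2:
                  G         J         A         M
  init       0.6474   0.02295     5.862     3.213
  Δ       -8.0069e-04 -0.001601 -0.001601  0.002402
  eq         0.6466   0.02135      5.86     3.215
  solve Keq expr → x = 8.0069e-04; check Q = 3284
Then add 0.03607 M of J.
Step 3:
                  G         J         A         M
  init       0.6466   0.05742      5.86     3.215
  Δ        -0.01755  -0.03511  -0.03511   0.05266
  eq         0.6291   0.02231     5.825     3.268
  solve Keq expr → x = 0.01755; check Q = 3284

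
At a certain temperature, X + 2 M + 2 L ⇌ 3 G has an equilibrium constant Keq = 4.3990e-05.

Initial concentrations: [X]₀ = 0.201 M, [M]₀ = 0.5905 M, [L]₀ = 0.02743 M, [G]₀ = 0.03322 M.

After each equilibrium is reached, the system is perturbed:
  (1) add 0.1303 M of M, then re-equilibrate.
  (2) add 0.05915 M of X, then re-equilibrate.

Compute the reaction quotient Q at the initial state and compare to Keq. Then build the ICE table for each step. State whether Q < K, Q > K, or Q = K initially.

Q₀ = 0.6952 vs Keq = 4.3990e-05 ⇒ Q>K, reverse
Step 1:
                  X         M         L         G
  I           0.201    0.5905   0.02743   0.03322
  C          0.0104   0.02081   0.02081  -0.03121
  E          0.2114    0.6113   0.04824  0.002007
  solve Keq expr → x = -0.0104; check Q = 4.3990e-05
Then add 0.1303 M of M.
Step 2:
                  X         M         L         G
  I          0.2114    0.7416   0.04824  0.002007
  C       -8.9860e-05 -1.7972e-04 -1.7972e-04 2.6958e-04
  E          0.2113    0.7414   0.04806  0.002277
  solve Keq expr → x = 8.9860e-05; check Q = 4.3990e-05
Then add 0.05915 M of X.
Step 3:
                  X         M         L         G
  I          0.2705    0.7414   0.04806  0.002277
  C       -6.3463e-05 -1.2693e-04 -1.2693e-04 1.9039e-04
  E          0.2704    0.7413   0.04793  0.002467
  solve Keq expr → x = 6.3463e-05; check Q = 4.3990e-05

Q₀ = 0.6952; Q > K (proceeds reverse)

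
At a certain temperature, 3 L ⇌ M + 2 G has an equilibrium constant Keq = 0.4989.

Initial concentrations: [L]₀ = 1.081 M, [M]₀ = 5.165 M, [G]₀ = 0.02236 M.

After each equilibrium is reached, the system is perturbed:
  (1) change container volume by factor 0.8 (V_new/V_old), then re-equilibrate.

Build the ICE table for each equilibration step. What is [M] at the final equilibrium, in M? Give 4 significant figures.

Q₀ = 0.002044 vs Keq = 0.4989 ⇒ Q<K, forward
Step 1:
                  L         M         G
  Initial     1.081     5.165   0.02236
  Change    -0.2909   0.09695    0.1939
  Equil      0.7901     5.262    0.2163
  solve Keq expr → x = 0.09695; check Q = 0.4989
Then change container volume by factor 0.8 (V_new/V_old).
Step 2:
                  L         M         G
  Initial    0.9877     6.577    0.2703
  Change          0         0         0
  Equil      0.9877     6.577    0.2703
  solve Keq expr → x = 0; check Q = 0.4989

[M]_eq = 6.577 M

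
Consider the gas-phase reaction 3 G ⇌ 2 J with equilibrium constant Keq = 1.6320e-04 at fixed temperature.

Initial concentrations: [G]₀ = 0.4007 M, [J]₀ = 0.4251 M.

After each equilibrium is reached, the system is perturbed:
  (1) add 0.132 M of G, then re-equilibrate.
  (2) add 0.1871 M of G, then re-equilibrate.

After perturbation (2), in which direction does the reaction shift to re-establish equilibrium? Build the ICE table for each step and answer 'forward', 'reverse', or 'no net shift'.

Q₀ = 2.809 vs Keq = 1.6320e-04 ⇒ Q>K, reverse
Step 1:
                   G          J
  Initial     0.4007     0.4251
  Change      0.6179     -0.412
  Equil        1.019    0.01313
  solve Keq expr → x = -0.206; check Q = 1.6320e-04
Then add 0.132 M of G.
Step 2:
                   G          J
  Initial      1.151    0.01313
  Change   -0.003833   0.002555
  Equil        1.147    0.01569
  solve Keq expr → x = 0.001278; check Q = 1.6320e-04
Then add 0.1871 M of G.
Step 3:
                   G          J
  Initial      1.334    0.01569
  Change   -0.005796   0.003864
  Equil        1.328    0.01955
  solve Keq expr → x = 0.001932; check Q = 1.6320e-04

Direction: forward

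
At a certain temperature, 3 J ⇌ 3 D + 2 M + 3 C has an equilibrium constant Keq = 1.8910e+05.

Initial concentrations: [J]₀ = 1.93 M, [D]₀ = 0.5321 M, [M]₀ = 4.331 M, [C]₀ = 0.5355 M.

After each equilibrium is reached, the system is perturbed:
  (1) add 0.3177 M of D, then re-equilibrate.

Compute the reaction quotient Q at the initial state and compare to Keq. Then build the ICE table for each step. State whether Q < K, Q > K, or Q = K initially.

Q₀ = 0.06036; Q < K (proceeds forward)

Q₀ = 0.06036 vs Keq = 1.8910e+05 ⇒ Q<K, forward
Step 1:
                    J           D           M           C
  I              1.93      0.5321       4.331      0.5355
  C            -1.669       1.669       1.112       1.669
  E            0.2615       2.201       5.443       2.204
  solve Keq expr → x = 0.5562; check Q = 1.8910e+05
Then add 0.3177 M of D.
Step 2:
                    J           D           M           C
  I            0.2615       2.518       5.443       2.204
  C           0.02957    -0.02957    -0.01971    -0.02957
  E             0.291       2.489       5.424       2.174
  solve Keq expr → x = -0.009855; check Q = 1.8910e+05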